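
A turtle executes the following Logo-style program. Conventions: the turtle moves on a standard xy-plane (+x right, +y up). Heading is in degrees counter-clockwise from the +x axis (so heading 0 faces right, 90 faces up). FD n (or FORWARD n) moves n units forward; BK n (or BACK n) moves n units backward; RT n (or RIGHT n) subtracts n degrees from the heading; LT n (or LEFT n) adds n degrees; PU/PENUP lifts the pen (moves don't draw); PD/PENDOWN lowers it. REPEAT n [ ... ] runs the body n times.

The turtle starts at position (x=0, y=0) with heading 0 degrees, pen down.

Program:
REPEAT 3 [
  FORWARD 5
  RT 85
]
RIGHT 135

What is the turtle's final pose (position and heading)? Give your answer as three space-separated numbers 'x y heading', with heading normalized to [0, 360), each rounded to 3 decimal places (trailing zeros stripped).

Executing turtle program step by step:
Start: pos=(0,0), heading=0, pen down
REPEAT 3 [
  -- iteration 1/3 --
  FD 5: (0,0) -> (5,0) [heading=0, draw]
  RT 85: heading 0 -> 275
  -- iteration 2/3 --
  FD 5: (5,0) -> (5.436,-4.981) [heading=275, draw]
  RT 85: heading 275 -> 190
  -- iteration 3/3 --
  FD 5: (5.436,-4.981) -> (0.512,-5.849) [heading=190, draw]
  RT 85: heading 190 -> 105
]
RT 135: heading 105 -> 330
Final: pos=(0.512,-5.849), heading=330, 3 segment(s) drawn

Answer: 0.512 -5.849 330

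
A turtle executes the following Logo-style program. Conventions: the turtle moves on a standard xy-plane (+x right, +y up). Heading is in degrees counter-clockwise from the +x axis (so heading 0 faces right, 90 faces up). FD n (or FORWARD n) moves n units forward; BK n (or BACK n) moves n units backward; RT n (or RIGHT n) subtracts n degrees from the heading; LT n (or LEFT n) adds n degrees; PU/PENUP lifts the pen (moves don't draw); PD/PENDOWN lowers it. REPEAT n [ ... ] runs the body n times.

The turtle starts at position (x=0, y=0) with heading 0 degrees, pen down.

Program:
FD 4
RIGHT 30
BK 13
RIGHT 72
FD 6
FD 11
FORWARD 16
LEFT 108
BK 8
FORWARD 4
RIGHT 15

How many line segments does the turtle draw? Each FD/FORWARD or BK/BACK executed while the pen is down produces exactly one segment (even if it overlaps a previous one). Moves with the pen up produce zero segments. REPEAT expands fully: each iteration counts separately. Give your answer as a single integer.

Answer: 7

Derivation:
Executing turtle program step by step:
Start: pos=(0,0), heading=0, pen down
FD 4: (0,0) -> (4,0) [heading=0, draw]
RT 30: heading 0 -> 330
BK 13: (4,0) -> (-7.258,6.5) [heading=330, draw]
RT 72: heading 330 -> 258
FD 6: (-7.258,6.5) -> (-8.506,0.631) [heading=258, draw]
FD 11: (-8.506,0.631) -> (-10.793,-10.129) [heading=258, draw]
FD 16: (-10.793,-10.129) -> (-14.119,-25.779) [heading=258, draw]
LT 108: heading 258 -> 6
BK 8: (-14.119,-25.779) -> (-22.076,-26.615) [heading=6, draw]
FD 4: (-22.076,-26.615) -> (-18.098,-26.197) [heading=6, draw]
RT 15: heading 6 -> 351
Final: pos=(-18.098,-26.197), heading=351, 7 segment(s) drawn
Segments drawn: 7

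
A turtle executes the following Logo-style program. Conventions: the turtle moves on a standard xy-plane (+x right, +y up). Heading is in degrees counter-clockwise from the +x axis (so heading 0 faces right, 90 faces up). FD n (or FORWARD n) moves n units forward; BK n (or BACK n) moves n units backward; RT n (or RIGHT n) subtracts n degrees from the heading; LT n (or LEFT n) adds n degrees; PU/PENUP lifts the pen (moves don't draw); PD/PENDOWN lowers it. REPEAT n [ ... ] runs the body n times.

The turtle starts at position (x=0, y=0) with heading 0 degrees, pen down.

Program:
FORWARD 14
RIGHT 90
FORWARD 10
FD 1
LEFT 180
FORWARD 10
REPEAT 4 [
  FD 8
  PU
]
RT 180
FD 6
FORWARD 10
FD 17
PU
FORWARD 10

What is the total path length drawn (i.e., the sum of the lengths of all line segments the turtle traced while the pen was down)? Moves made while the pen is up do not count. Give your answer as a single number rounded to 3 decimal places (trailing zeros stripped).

Executing turtle program step by step:
Start: pos=(0,0), heading=0, pen down
FD 14: (0,0) -> (14,0) [heading=0, draw]
RT 90: heading 0 -> 270
FD 10: (14,0) -> (14,-10) [heading=270, draw]
FD 1: (14,-10) -> (14,-11) [heading=270, draw]
LT 180: heading 270 -> 90
FD 10: (14,-11) -> (14,-1) [heading=90, draw]
REPEAT 4 [
  -- iteration 1/4 --
  FD 8: (14,-1) -> (14,7) [heading=90, draw]
  PU: pen up
  -- iteration 2/4 --
  FD 8: (14,7) -> (14,15) [heading=90, move]
  PU: pen up
  -- iteration 3/4 --
  FD 8: (14,15) -> (14,23) [heading=90, move]
  PU: pen up
  -- iteration 4/4 --
  FD 8: (14,23) -> (14,31) [heading=90, move]
  PU: pen up
]
RT 180: heading 90 -> 270
FD 6: (14,31) -> (14,25) [heading=270, move]
FD 10: (14,25) -> (14,15) [heading=270, move]
FD 17: (14,15) -> (14,-2) [heading=270, move]
PU: pen up
FD 10: (14,-2) -> (14,-12) [heading=270, move]
Final: pos=(14,-12), heading=270, 5 segment(s) drawn

Segment lengths:
  seg 1: (0,0) -> (14,0), length = 14
  seg 2: (14,0) -> (14,-10), length = 10
  seg 3: (14,-10) -> (14,-11), length = 1
  seg 4: (14,-11) -> (14,-1), length = 10
  seg 5: (14,-1) -> (14,7), length = 8
Total = 43

Answer: 43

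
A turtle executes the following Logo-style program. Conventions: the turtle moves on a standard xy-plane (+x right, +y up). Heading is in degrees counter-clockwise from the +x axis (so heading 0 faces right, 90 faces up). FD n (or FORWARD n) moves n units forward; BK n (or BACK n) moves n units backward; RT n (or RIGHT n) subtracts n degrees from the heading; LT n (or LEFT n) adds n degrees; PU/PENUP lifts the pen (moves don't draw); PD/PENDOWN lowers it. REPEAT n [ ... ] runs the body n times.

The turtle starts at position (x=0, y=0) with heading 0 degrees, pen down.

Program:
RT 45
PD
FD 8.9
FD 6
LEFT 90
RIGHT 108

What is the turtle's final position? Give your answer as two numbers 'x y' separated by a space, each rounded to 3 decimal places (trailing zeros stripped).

Executing turtle program step by step:
Start: pos=(0,0), heading=0, pen down
RT 45: heading 0 -> 315
PD: pen down
FD 8.9: (0,0) -> (6.293,-6.293) [heading=315, draw]
FD 6: (6.293,-6.293) -> (10.536,-10.536) [heading=315, draw]
LT 90: heading 315 -> 45
RT 108: heading 45 -> 297
Final: pos=(10.536,-10.536), heading=297, 2 segment(s) drawn

Answer: 10.536 -10.536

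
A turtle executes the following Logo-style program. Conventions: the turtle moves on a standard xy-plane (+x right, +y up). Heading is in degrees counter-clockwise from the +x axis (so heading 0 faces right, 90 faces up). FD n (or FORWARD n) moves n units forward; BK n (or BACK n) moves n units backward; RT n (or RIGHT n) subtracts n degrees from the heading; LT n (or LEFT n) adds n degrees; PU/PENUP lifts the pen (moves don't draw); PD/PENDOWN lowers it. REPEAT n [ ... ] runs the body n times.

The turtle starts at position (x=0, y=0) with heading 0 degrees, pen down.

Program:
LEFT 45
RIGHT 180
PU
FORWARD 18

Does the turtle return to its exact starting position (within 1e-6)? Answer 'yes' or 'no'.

Answer: no

Derivation:
Executing turtle program step by step:
Start: pos=(0,0), heading=0, pen down
LT 45: heading 0 -> 45
RT 180: heading 45 -> 225
PU: pen up
FD 18: (0,0) -> (-12.728,-12.728) [heading=225, move]
Final: pos=(-12.728,-12.728), heading=225, 0 segment(s) drawn

Start position: (0, 0)
Final position: (-12.728, -12.728)
Distance = 18; >= 1e-6 -> NOT closed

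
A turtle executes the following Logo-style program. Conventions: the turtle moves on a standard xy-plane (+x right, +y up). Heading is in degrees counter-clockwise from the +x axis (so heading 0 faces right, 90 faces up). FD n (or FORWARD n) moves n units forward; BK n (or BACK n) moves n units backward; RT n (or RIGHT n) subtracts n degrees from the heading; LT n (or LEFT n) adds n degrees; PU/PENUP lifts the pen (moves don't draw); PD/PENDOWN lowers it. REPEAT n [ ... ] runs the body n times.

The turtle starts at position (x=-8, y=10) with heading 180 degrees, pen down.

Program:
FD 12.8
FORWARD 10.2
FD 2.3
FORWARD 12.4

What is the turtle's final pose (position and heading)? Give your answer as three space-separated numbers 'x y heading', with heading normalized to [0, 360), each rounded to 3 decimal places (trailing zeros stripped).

Executing turtle program step by step:
Start: pos=(-8,10), heading=180, pen down
FD 12.8: (-8,10) -> (-20.8,10) [heading=180, draw]
FD 10.2: (-20.8,10) -> (-31,10) [heading=180, draw]
FD 2.3: (-31,10) -> (-33.3,10) [heading=180, draw]
FD 12.4: (-33.3,10) -> (-45.7,10) [heading=180, draw]
Final: pos=(-45.7,10), heading=180, 4 segment(s) drawn

Answer: -45.7 10 180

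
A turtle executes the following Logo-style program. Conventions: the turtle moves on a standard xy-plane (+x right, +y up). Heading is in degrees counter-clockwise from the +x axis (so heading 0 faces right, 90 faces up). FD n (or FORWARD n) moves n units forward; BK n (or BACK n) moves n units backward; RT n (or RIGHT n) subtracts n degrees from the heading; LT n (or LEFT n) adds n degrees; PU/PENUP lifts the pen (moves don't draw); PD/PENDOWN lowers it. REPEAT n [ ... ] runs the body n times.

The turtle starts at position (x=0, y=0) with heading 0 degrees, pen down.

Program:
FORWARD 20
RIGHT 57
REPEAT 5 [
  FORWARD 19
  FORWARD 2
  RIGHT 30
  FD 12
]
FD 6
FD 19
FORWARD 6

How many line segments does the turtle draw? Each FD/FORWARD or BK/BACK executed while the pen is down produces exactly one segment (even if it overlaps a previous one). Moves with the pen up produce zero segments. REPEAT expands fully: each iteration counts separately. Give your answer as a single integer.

Answer: 19

Derivation:
Executing turtle program step by step:
Start: pos=(0,0), heading=0, pen down
FD 20: (0,0) -> (20,0) [heading=0, draw]
RT 57: heading 0 -> 303
REPEAT 5 [
  -- iteration 1/5 --
  FD 19: (20,0) -> (30.348,-15.935) [heading=303, draw]
  FD 2: (30.348,-15.935) -> (31.437,-17.612) [heading=303, draw]
  RT 30: heading 303 -> 273
  FD 12: (31.437,-17.612) -> (32.065,-29.596) [heading=273, draw]
  -- iteration 2/5 --
  FD 19: (32.065,-29.596) -> (33.06,-48.57) [heading=273, draw]
  FD 2: (33.06,-48.57) -> (33.165,-50.567) [heading=273, draw]
  RT 30: heading 273 -> 243
  FD 12: (33.165,-50.567) -> (27.717,-61.259) [heading=243, draw]
  -- iteration 3/5 --
  FD 19: (27.717,-61.259) -> (19.091,-78.188) [heading=243, draw]
  FD 2: (19.091,-78.188) -> (18.183,-79.97) [heading=243, draw]
  RT 30: heading 243 -> 213
  FD 12: (18.183,-79.97) -> (8.119,-86.506) [heading=213, draw]
  -- iteration 4/5 --
  FD 19: (8.119,-86.506) -> (-7.816,-96.854) [heading=213, draw]
  FD 2: (-7.816,-96.854) -> (-9.493,-97.943) [heading=213, draw]
  RT 30: heading 213 -> 183
  FD 12: (-9.493,-97.943) -> (-21.477,-98.571) [heading=183, draw]
  -- iteration 5/5 --
  FD 19: (-21.477,-98.571) -> (-40.451,-99.566) [heading=183, draw]
  FD 2: (-40.451,-99.566) -> (-42.448,-99.67) [heading=183, draw]
  RT 30: heading 183 -> 153
  FD 12: (-42.448,-99.67) -> (-53.14,-94.222) [heading=153, draw]
]
FD 6: (-53.14,-94.222) -> (-58.486,-91.498) [heading=153, draw]
FD 19: (-58.486,-91.498) -> (-75.415,-82.873) [heading=153, draw]
FD 6: (-75.415,-82.873) -> (-80.761,-80.149) [heading=153, draw]
Final: pos=(-80.761,-80.149), heading=153, 19 segment(s) drawn
Segments drawn: 19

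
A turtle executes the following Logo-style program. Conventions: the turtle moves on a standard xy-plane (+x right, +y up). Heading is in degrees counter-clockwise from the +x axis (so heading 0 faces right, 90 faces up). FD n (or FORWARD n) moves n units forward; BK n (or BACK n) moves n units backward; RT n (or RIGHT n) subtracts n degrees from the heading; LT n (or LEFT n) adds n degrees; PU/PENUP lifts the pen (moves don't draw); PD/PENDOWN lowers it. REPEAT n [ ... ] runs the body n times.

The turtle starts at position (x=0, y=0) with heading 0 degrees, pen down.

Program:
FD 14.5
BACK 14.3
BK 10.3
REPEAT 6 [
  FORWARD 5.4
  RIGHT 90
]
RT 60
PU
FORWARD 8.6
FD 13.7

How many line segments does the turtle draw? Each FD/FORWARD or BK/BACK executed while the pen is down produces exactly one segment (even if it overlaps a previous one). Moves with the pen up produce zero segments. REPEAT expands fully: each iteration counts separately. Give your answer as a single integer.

Executing turtle program step by step:
Start: pos=(0,0), heading=0, pen down
FD 14.5: (0,0) -> (14.5,0) [heading=0, draw]
BK 14.3: (14.5,0) -> (0.2,0) [heading=0, draw]
BK 10.3: (0.2,0) -> (-10.1,0) [heading=0, draw]
REPEAT 6 [
  -- iteration 1/6 --
  FD 5.4: (-10.1,0) -> (-4.7,0) [heading=0, draw]
  RT 90: heading 0 -> 270
  -- iteration 2/6 --
  FD 5.4: (-4.7,0) -> (-4.7,-5.4) [heading=270, draw]
  RT 90: heading 270 -> 180
  -- iteration 3/6 --
  FD 5.4: (-4.7,-5.4) -> (-10.1,-5.4) [heading=180, draw]
  RT 90: heading 180 -> 90
  -- iteration 4/6 --
  FD 5.4: (-10.1,-5.4) -> (-10.1,0) [heading=90, draw]
  RT 90: heading 90 -> 0
  -- iteration 5/6 --
  FD 5.4: (-10.1,0) -> (-4.7,0) [heading=0, draw]
  RT 90: heading 0 -> 270
  -- iteration 6/6 --
  FD 5.4: (-4.7,0) -> (-4.7,-5.4) [heading=270, draw]
  RT 90: heading 270 -> 180
]
RT 60: heading 180 -> 120
PU: pen up
FD 8.6: (-4.7,-5.4) -> (-9,2.048) [heading=120, move]
FD 13.7: (-9,2.048) -> (-15.85,13.912) [heading=120, move]
Final: pos=(-15.85,13.912), heading=120, 9 segment(s) drawn
Segments drawn: 9

Answer: 9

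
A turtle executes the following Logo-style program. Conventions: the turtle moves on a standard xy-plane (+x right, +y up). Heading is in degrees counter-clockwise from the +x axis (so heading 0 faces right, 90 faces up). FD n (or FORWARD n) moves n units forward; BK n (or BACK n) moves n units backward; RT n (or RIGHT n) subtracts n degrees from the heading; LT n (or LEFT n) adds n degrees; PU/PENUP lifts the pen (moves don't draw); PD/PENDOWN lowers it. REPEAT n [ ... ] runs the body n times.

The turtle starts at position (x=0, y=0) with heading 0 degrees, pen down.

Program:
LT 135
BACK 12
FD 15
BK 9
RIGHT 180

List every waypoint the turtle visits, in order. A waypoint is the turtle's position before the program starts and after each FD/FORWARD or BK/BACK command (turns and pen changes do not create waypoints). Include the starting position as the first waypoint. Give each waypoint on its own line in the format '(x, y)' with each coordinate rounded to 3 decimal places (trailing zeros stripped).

Executing turtle program step by step:
Start: pos=(0,0), heading=0, pen down
LT 135: heading 0 -> 135
BK 12: (0,0) -> (8.485,-8.485) [heading=135, draw]
FD 15: (8.485,-8.485) -> (-2.121,2.121) [heading=135, draw]
BK 9: (-2.121,2.121) -> (4.243,-4.243) [heading=135, draw]
RT 180: heading 135 -> 315
Final: pos=(4.243,-4.243), heading=315, 3 segment(s) drawn
Waypoints (4 total):
(0, 0)
(8.485, -8.485)
(-2.121, 2.121)
(4.243, -4.243)

Answer: (0, 0)
(8.485, -8.485)
(-2.121, 2.121)
(4.243, -4.243)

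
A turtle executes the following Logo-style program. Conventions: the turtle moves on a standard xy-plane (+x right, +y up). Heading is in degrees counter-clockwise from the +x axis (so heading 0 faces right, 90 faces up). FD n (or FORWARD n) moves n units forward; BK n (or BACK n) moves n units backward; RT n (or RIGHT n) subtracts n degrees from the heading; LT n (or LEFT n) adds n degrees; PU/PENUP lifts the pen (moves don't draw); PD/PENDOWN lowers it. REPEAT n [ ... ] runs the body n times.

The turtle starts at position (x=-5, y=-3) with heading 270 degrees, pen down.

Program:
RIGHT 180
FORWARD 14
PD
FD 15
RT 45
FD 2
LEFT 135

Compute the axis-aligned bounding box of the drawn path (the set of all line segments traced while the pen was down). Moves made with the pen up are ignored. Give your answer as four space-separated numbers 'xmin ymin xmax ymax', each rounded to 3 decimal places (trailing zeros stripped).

Answer: -5 -3 -3.586 27.414

Derivation:
Executing turtle program step by step:
Start: pos=(-5,-3), heading=270, pen down
RT 180: heading 270 -> 90
FD 14: (-5,-3) -> (-5,11) [heading=90, draw]
PD: pen down
FD 15: (-5,11) -> (-5,26) [heading=90, draw]
RT 45: heading 90 -> 45
FD 2: (-5,26) -> (-3.586,27.414) [heading=45, draw]
LT 135: heading 45 -> 180
Final: pos=(-3.586,27.414), heading=180, 3 segment(s) drawn

Segment endpoints: x in {-5, -5, -5, -3.586}, y in {-3, 11, 26, 27.414}
xmin=-5, ymin=-3, xmax=-3.586, ymax=27.414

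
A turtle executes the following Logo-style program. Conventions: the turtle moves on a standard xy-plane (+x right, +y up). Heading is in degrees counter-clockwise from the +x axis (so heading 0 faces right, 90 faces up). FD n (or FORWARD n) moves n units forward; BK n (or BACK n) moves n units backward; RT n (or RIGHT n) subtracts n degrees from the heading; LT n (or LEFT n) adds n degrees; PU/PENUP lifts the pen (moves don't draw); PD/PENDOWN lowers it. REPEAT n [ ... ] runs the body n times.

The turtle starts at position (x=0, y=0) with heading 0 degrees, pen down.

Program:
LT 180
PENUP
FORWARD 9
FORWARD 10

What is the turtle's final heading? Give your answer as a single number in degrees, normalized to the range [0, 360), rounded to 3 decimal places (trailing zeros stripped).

Answer: 180

Derivation:
Executing turtle program step by step:
Start: pos=(0,0), heading=0, pen down
LT 180: heading 0 -> 180
PU: pen up
FD 9: (0,0) -> (-9,0) [heading=180, move]
FD 10: (-9,0) -> (-19,0) [heading=180, move]
Final: pos=(-19,0), heading=180, 0 segment(s) drawn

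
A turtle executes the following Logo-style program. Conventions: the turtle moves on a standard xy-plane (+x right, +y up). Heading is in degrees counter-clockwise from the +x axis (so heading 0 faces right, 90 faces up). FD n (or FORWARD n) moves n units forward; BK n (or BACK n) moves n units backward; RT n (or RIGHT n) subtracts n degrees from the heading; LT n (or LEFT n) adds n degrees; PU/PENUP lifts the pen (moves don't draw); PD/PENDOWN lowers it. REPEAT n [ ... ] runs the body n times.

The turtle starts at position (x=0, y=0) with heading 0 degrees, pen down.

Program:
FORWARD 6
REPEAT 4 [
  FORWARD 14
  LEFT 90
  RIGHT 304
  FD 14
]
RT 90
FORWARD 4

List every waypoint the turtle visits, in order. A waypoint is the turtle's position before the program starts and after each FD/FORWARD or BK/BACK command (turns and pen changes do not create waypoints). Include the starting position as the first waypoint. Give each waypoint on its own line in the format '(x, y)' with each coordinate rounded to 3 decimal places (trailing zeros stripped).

Executing turtle program step by step:
Start: pos=(0,0), heading=0, pen down
FD 6: (0,0) -> (6,0) [heading=0, draw]
REPEAT 4 [
  -- iteration 1/4 --
  FD 14: (6,0) -> (20,0) [heading=0, draw]
  LT 90: heading 0 -> 90
  RT 304: heading 90 -> 146
  FD 14: (20,0) -> (8.393,7.829) [heading=146, draw]
  -- iteration 2/4 --
  FD 14: (8.393,7.829) -> (-3.213,15.657) [heading=146, draw]
  LT 90: heading 146 -> 236
  RT 304: heading 236 -> 292
  FD 14: (-3.213,15.657) -> (2.031,2.677) [heading=292, draw]
  -- iteration 3/4 --
  FD 14: (2.031,2.677) -> (7.276,-10.304) [heading=292, draw]
  LT 90: heading 292 -> 22
  RT 304: heading 22 -> 78
  FD 14: (7.276,-10.304) -> (10.187,3.39) [heading=78, draw]
  -- iteration 4/4 --
  FD 14: (10.187,3.39) -> (13.097,17.084) [heading=78, draw]
  LT 90: heading 78 -> 168
  RT 304: heading 168 -> 224
  FD 14: (13.097,17.084) -> (3.027,7.359) [heading=224, draw]
]
RT 90: heading 224 -> 134
FD 4: (3.027,7.359) -> (0.248,10.237) [heading=134, draw]
Final: pos=(0.248,10.237), heading=134, 10 segment(s) drawn
Waypoints (11 total):
(0, 0)
(6, 0)
(20, 0)
(8.393, 7.829)
(-3.213, 15.657)
(2.031, 2.677)
(7.276, -10.304)
(10.187, 3.39)
(13.097, 17.084)
(3.027, 7.359)
(0.248, 10.237)

Answer: (0, 0)
(6, 0)
(20, 0)
(8.393, 7.829)
(-3.213, 15.657)
(2.031, 2.677)
(7.276, -10.304)
(10.187, 3.39)
(13.097, 17.084)
(3.027, 7.359)
(0.248, 10.237)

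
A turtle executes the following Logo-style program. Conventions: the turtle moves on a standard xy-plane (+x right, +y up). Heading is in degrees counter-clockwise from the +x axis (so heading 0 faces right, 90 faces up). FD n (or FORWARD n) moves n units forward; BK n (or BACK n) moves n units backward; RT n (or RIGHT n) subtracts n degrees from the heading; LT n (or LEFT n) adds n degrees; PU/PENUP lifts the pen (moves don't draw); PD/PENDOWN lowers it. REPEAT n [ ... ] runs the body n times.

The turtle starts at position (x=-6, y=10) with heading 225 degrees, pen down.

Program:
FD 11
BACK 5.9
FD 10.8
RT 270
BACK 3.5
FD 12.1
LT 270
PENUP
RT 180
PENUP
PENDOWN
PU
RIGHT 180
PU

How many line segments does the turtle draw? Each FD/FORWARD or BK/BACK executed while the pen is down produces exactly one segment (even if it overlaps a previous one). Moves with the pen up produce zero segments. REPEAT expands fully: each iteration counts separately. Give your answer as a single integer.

Answer: 5

Derivation:
Executing turtle program step by step:
Start: pos=(-6,10), heading=225, pen down
FD 11: (-6,10) -> (-13.778,2.222) [heading=225, draw]
BK 5.9: (-13.778,2.222) -> (-9.606,6.394) [heading=225, draw]
FD 10.8: (-9.606,6.394) -> (-17.243,-1.243) [heading=225, draw]
RT 270: heading 225 -> 315
BK 3.5: (-17.243,-1.243) -> (-19.718,1.232) [heading=315, draw]
FD 12.1: (-19.718,1.232) -> (-11.162,-7.324) [heading=315, draw]
LT 270: heading 315 -> 225
PU: pen up
RT 180: heading 225 -> 45
PU: pen up
PD: pen down
PU: pen up
RT 180: heading 45 -> 225
PU: pen up
Final: pos=(-11.162,-7.324), heading=225, 5 segment(s) drawn
Segments drawn: 5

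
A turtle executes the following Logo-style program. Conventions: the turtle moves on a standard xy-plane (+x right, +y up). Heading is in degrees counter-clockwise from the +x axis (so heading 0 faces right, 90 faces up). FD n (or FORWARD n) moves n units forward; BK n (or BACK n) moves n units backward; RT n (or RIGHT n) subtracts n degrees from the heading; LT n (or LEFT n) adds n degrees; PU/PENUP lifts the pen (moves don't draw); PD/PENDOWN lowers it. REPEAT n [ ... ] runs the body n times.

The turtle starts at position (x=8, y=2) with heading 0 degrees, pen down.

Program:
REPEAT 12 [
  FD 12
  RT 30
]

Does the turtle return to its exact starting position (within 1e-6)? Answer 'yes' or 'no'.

Executing turtle program step by step:
Start: pos=(8,2), heading=0, pen down
REPEAT 12 [
  -- iteration 1/12 --
  FD 12: (8,2) -> (20,2) [heading=0, draw]
  RT 30: heading 0 -> 330
  -- iteration 2/12 --
  FD 12: (20,2) -> (30.392,-4) [heading=330, draw]
  RT 30: heading 330 -> 300
  -- iteration 3/12 --
  FD 12: (30.392,-4) -> (36.392,-14.392) [heading=300, draw]
  RT 30: heading 300 -> 270
  -- iteration 4/12 --
  FD 12: (36.392,-14.392) -> (36.392,-26.392) [heading=270, draw]
  RT 30: heading 270 -> 240
  -- iteration 5/12 --
  FD 12: (36.392,-26.392) -> (30.392,-36.785) [heading=240, draw]
  RT 30: heading 240 -> 210
  -- iteration 6/12 --
  FD 12: (30.392,-36.785) -> (20,-42.785) [heading=210, draw]
  RT 30: heading 210 -> 180
  -- iteration 7/12 --
  FD 12: (20,-42.785) -> (8,-42.785) [heading=180, draw]
  RT 30: heading 180 -> 150
  -- iteration 8/12 --
  FD 12: (8,-42.785) -> (-2.392,-36.785) [heading=150, draw]
  RT 30: heading 150 -> 120
  -- iteration 9/12 --
  FD 12: (-2.392,-36.785) -> (-8.392,-26.392) [heading=120, draw]
  RT 30: heading 120 -> 90
  -- iteration 10/12 --
  FD 12: (-8.392,-26.392) -> (-8.392,-14.392) [heading=90, draw]
  RT 30: heading 90 -> 60
  -- iteration 11/12 --
  FD 12: (-8.392,-14.392) -> (-2.392,-4) [heading=60, draw]
  RT 30: heading 60 -> 30
  -- iteration 12/12 --
  FD 12: (-2.392,-4) -> (8,2) [heading=30, draw]
  RT 30: heading 30 -> 0
]
Final: pos=(8,2), heading=0, 12 segment(s) drawn

Start position: (8, 2)
Final position: (8, 2)
Distance = 0; < 1e-6 -> CLOSED

Answer: yes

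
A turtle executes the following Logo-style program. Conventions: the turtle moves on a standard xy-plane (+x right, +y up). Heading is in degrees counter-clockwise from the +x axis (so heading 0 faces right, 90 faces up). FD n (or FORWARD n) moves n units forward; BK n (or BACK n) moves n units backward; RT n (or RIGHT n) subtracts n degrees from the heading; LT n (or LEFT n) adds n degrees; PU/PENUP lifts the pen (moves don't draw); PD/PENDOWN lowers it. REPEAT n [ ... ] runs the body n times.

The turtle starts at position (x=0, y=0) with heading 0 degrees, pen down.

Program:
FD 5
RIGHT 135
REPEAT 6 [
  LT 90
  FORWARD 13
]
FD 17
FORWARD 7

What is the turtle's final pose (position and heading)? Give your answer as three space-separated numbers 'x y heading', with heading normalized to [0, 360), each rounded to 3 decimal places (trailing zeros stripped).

Answer: 40.355 16.971 45

Derivation:
Executing turtle program step by step:
Start: pos=(0,0), heading=0, pen down
FD 5: (0,0) -> (5,0) [heading=0, draw]
RT 135: heading 0 -> 225
REPEAT 6 [
  -- iteration 1/6 --
  LT 90: heading 225 -> 315
  FD 13: (5,0) -> (14.192,-9.192) [heading=315, draw]
  -- iteration 2/6 --
  LT 90: heading 315 -> 45
  FD 13: (14.192,-9.192) -> (23.385,0) [heading=45, draw]
  -- iteration 3/6 --
  LT 90: heading 45 -> 135
  FD 13: (23.385,0) -> (14.192,9.192) [heading=135, draw]
  -- iteration 4/6 --
  LT 90: heading 135 -> 225
  FD 13: (14.192,9.192) -> (5,0) [heading=225, draw]
  -- iteration 5/6 --
  LT 90: heading 225 -> 315
  FD 13: (5,0) -> (14.192,-9.192) [heading=315, draw]
  -- iteration 6/6 --
  LT 90: heading 315 -> 45
  FD 13: (14.192,-9.192) -> (23.385,0) [heading=45, draw]
]
FD 17: (23.385,0) -> (35.406,12.021) [heading=45, draw]
FD 7: (35.406,12.021) -> (40.355,16.971) [heading=45, draw]
Final: pos=(40.355,16.971), heading=45, 9 segment(s) drawn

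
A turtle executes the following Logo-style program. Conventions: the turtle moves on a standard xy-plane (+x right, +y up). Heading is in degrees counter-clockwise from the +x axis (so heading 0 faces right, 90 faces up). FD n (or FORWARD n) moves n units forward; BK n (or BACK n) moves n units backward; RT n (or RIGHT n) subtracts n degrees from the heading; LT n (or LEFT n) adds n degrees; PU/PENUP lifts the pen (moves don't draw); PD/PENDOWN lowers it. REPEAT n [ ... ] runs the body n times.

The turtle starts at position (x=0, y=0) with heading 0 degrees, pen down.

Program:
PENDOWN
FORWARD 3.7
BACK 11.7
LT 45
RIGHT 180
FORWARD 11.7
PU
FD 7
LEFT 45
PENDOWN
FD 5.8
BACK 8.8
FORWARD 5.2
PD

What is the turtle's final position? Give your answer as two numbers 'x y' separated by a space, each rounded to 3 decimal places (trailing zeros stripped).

Answer: -21.223 -15.423

Derivation:
Executing turtle program step by step:
Start: pos=(0,0), heading=0, pen down
PD: pen down
FD 3.7: (0,0) -> (3.7,0) [heading=0, draw]
BK 11.7: (3.7,0) -> (-8,0) [heading=0, draw]
LT 45: heading 0 -> 45
RT 180: heading 45 -> 225
FD 11.7: (-8,0) -> (-16.273,-8.273) [heading=225, draw]
PU: pen up
FD 7: (-16.273,-8.273) -> (-21.223,-13.223) [heading=225, move]
LT 45: heading 225 -> 270
PD: pen down
FD 5.8: (-21.223,-13.223) -> (-21.223,-19.023) [heading=270, draw]
BK 8.8: (-21.223,-19.023) -> (-21.223,-10.223) [heading=270, draw]
FD 5.2: (-21.223,-10.223) -> (-21.223,-15.423) [heading=270, draw]
PD: pen down
Final: pos=(-21.223,-15.423), heading=270, 6 segment(s) drawn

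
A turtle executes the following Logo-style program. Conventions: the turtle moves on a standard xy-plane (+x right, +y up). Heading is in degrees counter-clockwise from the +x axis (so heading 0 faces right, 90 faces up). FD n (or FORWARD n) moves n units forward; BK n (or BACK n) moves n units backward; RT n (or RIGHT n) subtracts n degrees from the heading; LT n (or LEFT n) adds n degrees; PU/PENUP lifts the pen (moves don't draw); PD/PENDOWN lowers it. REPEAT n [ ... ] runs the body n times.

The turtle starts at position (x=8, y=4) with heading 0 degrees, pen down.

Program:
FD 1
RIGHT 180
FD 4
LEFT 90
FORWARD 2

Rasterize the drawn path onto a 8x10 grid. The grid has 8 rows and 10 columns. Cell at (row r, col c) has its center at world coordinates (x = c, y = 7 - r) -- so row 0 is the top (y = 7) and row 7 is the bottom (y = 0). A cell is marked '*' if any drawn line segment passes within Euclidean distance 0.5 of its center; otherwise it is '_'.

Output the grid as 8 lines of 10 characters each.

Segment 0: (8,4) -> (9,4)
Segment 1: (9,4) -> (5,4)
Segment 2: (5,4) -> (5,2)

Answer: __________
__________
__________
_____*****
_____*____
_____*____
__________
__________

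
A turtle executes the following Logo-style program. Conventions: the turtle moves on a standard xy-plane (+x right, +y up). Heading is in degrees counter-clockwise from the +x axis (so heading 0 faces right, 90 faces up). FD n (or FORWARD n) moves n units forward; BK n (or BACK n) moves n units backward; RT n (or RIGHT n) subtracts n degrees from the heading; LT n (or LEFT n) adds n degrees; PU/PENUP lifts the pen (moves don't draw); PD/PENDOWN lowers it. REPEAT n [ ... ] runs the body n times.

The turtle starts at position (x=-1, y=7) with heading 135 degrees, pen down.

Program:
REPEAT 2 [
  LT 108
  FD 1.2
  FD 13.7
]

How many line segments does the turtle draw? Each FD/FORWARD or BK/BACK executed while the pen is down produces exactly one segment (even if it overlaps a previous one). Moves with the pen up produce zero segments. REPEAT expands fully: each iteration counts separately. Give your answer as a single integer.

Executing turtle program step by step:
Start: pos=(-1,7), heading=135, pen down
REPEAT 2 [
  -- iteration 1/2 --
  LT 108: heading 135 -> 243
  FD 1.2: (-1,7) -> (-1.545,5.931) [heading=243, draw]
  FD 13.7: (-1.545,5.931) -> (-7.764,-6.276) [heading=243, draw]
  -- iteration 2/2 --
  LT 108: heading 243 -> 351
  FD 1.2: (-7.764,-6.276) -> (-6.579,-6.464) [heading=351, draw]
  FD 13.7: (-6.579,-6.464) -> (6.952,-8.607) [heading=351, draw]
]
Final: pos=(6.952,-8.607), heading=351, 4 segment(s) drawn
Segments drawn: 4

Answer: 4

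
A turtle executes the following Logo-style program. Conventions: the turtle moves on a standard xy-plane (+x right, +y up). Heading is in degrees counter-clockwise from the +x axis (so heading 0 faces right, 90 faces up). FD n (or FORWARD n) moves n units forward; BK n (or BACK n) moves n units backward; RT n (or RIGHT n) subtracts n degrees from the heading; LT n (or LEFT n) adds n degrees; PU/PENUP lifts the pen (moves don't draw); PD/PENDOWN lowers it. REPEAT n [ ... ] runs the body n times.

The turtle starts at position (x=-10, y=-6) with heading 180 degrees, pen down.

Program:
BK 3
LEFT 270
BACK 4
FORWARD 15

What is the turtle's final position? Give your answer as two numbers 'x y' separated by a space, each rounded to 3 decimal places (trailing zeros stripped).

Answer: -7 5

Derivation:
Executing turtle program step by step:
Start: pos=(-10,-6), heading=180, pen down
BK 3: (-10,-6) -> (-7,-6) [heading=180, draw]
LT 270: heading 180 -> 90
BK 4: (-7,-6) -> (-7,-10) [heading=90, draw]
FD 15: (-7,-10) -> (-7,5) [heading=90, draw]
Final: pos=(-7,5), heading=90, 3 segment(s) drawn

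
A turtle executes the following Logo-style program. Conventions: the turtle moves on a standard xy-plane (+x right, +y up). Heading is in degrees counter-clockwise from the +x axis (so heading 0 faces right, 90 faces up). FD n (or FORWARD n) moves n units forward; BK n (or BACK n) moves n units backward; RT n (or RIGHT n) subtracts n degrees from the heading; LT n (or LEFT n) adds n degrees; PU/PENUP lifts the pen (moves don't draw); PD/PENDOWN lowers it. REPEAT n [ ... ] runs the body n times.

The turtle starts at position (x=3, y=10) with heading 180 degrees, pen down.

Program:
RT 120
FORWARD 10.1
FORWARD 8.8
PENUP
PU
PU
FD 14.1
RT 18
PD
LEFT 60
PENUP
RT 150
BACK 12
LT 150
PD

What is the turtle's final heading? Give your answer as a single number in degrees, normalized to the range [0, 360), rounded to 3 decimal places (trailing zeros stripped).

Answer: 102

Derivation:
Executing turtle program step by step:
Start: pos=(3,10), heading=180, pen down
RT 120: heading 180 -> 60
FD 10.1: (3,10) -> (8.05,18.747) [heading=60, draw]
FD 8.8: (8.05,18.747) -> (12.45,26.368) [heading=60, draw]
PU: pen up
PU: pen up
PU: pen up
FD 14.1: (12.45,26.368) -> (19.5,38.579) [heading=60, move]
RT 18: heading 60 -> 42
PD: pen down
LT 60: heading 42 -> 102
PU: pen up
RT 150: heading 102 -> 312
BK 12: (19.5,38.579) -> (11.47,47.497) [heading=312, move]
LT 150: heading 312 -> 102
PD: pen down
Final: pos=(11.47,47.497), heading=102, 2 segment(s) drawn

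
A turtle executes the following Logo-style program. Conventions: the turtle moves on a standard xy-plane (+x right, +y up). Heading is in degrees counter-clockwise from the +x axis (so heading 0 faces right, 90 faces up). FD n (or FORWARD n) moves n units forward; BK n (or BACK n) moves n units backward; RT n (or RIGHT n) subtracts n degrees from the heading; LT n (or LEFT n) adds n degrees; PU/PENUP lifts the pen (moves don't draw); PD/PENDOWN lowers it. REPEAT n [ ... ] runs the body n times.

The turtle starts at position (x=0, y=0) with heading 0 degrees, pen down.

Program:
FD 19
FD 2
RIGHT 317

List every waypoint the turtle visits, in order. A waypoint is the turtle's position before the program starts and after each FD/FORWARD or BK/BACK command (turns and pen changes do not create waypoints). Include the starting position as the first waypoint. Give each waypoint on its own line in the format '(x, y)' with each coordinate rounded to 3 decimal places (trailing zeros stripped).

Executing turtle program step by step:
Start: pos=(0,0), heading=0, pen down
FD 19: (0,0) -> (19,0) [heading=0, draw]
FD 2: (19,0) -> (21,0) [heading=0, draw]
RT 317: heading 0 -> 43
Final: pos=(21,0), heading=43, 2 segment(s) drawn
Waypoints (3 total):
(0, 0)
(19, 0)
(21, 0)

Answer: (0, 0)
(19, 0)
(21, 0)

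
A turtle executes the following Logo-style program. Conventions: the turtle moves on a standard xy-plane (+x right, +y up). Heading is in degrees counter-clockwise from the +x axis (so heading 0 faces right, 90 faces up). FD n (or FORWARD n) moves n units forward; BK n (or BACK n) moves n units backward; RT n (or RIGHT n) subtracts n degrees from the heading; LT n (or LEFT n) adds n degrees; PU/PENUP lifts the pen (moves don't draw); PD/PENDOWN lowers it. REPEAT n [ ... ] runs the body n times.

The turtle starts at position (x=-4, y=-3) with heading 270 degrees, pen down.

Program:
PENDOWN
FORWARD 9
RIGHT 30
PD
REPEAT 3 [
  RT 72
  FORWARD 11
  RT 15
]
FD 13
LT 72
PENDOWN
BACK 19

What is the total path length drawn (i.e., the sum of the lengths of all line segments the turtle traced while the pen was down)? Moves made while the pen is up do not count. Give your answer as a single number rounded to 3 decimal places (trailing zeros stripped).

Executing turtle program step by step:
Start: pos=(-4,-3), heading=270, pen down
PD: pen down
FD 9: (-4,-3) -> (-4,-12) [heading=270, draw]
RT 30: heading 270 -> 240
PD: pen down
REPEAT 3 [
  -- iteration 1/3 --
  RT 72: heading 240 -> 168
  FD 11: (-4,-12) -> (-14.76,-9.713) [heading=168, draw]
  RT 15: heading 168 -> 153
  -- iteration 2/3 --
  RT 72: heading 153 -> 81
  FD 11: (-14.76,-9.713) -> (-13.039,1.152) [heading=81, draw]
  RT 15: heading 81 -> 66
  -- iteration 3/3 --
  RT 72: heading 66 -> 354
  FD 11: (-13.039,1.152) -> (-2.099,0.002) [heading=354, draw]
  RT 15: heading 354 -> 339
]
FD 13: (-2.099,0.002) -> (10.037,-4.657) [heading=339, draw]
LT 72: heading 339 -> 51
PD: pen down
BK 19: (10.037,-4.657) -> (-1.92,-19.423) [heading=51, draw]
Final: pos=(-1.92,-19.423), heading=51, 6 segment(s) drawn

Segment lengths:
  seg 1: (-4,-3) -> (-4,-12), length = 9
  seg 2: (-4,-12) -> (-14.76,-9.713), length = 11
  seg 3: (-14.76,-9.713) -> (-13.039,1.152), length = 11
  seg 4: (-13.039,1.152) -> (-2.099,0.002), length = 11
  seg 5: (-2.099,0.002) -> (10.037,-4.657), length = 13
  seg 6: (10.037,-4.657) -> (-1.92,-19.423), length = 19
Total = 74

Answer: 74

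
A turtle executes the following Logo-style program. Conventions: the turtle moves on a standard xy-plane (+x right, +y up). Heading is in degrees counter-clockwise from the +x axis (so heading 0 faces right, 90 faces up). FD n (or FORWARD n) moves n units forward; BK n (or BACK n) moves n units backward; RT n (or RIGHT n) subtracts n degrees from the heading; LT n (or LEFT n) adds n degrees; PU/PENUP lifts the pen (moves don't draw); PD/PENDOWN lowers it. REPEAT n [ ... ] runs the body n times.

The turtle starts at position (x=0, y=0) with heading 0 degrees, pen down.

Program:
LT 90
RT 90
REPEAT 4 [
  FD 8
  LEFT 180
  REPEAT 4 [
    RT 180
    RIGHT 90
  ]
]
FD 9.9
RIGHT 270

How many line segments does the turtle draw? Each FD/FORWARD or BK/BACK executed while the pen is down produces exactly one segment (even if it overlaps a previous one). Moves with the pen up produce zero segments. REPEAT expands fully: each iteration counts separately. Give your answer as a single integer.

Executing turtle program step by step:
Start: pos=(0,0), heading=0, pen down
LT 90: heading 0 -> 90
RT 90: heading 90 -> 0
REPEAT 4 [
  -- iteration 1/4 --
  FD 8: (0,0) -> (8,0) [heading=0, draw]
  LT 180: heading 0 -> 180
  REPEAT 4 [
    -- iteration 1/4 --
    RT 180: heading 180 -> 0
    RT 90: heading 0 -> 270
    -- iteration 2/4 --
    RT 180: heading 270 -> 90
    RT 90: heading 90 -> 0
    -- iteration 3/4 --
    RT 180: heading 0 -> 180
    RT 90: heading 180 -> 90
    -- iteration 4/4 --
    RT 180: heading 90 -> 270
    RT 90: heading 270 -> 180
  ]
  -- iteration 2/4 --
  FD 8: (8,0) -> (0,0) [heading=180, draw]
  LT 180: heading 180 -> 0
  REPEAT 4 [
    -- iteration 1/4 --
    RT 180: heading 0 -> 180
    RT 90: heading 180 -> 90
    -- iteration 2/4 --
    RT 180: heading 90 -> 270
    RT 90: heading 270 -> 180
    -- iteration 3/4 --
    RT 180: heading 180 -> 0
    RT 90: heading 0 -> 270
    -- iteration 4/4 --
    RT 180: heading 270 -> 90
    RT 90: heading 90 -> 0
  ]
  -- iteration 3/4 --
  FD 8: (0,0) -> (8,0) [heading=0, draw]
  LT 180: heading 0 -> 180
  REPEAT 4 [
    -- iteration 1/4 --
    RT 180: heading 180 -> 0
    RT 90: heading 0 -> 270
    -- iteration 2/4 --
    RT 180: heading 270 -> 90
    RT 90: heading 90 -> 0
    -- iteration 3/4 --
    RT 180: heading 0 -> 180
    RT 90: heading 180 -> 90
    -- iteration 4/4 --
    RT 180: heading 90 -> 270
    RT 90: heading 270 -> 180
  ]
  -- iteration 4/4 --
  FD 8: (8,0) -> (0,0) [heading=180, draw]
  LT 180: heading 180 -> 0
  REPEAT 4 [
    -- iteration 1/4 --
    RT 180: heading 0 -> 180
    RT 90: heading 180 -> 90
    -- iteration 2/4 --
    RT 180: heading 90 -> 270
    RT 90: heading 270 -> 180
    -- iteration 3/4 --
    RT 180: heading 180 -> 0
    RT 90: heading 0 -> 270
    -- iteration 4/4 --
    RT 180: heading 270 -> 90
    RT 90: heading 90 -> 0
  ]
]
FD 9.9: (0,0) -> (9.9,0) [heading=0, draw]
RT 270: heading 0 -> 90
Final: pos=(9.9,0), heading=90, 5 segment(s) drawn
Segments drawn: 5

Answer: 5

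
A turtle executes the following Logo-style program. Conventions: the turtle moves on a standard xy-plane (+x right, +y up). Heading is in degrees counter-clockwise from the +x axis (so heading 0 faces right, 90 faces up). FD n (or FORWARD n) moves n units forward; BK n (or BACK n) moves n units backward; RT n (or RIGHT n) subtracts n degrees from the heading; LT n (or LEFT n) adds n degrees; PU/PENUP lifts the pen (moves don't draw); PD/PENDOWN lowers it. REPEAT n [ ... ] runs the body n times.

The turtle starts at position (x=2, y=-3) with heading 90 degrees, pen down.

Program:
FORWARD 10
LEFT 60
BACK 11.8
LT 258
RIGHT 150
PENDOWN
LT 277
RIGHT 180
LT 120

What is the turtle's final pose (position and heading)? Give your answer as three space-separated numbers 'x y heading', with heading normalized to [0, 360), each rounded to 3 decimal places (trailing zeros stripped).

Answer: 12.219 1.1 115

Derivation:
Executing turtle program step by step:
Start: pos=(2,-3), heading=90, pen down
FD 10: (2,-3) -> (2,7) [heading=90, draw]
LT 60: heading 90 -> 150
BK 11.8: (2,7) -> (12.219,1.1) [heading=150, draw]
LT 258: heading 150 -> 48
RT 150: heading 48 -> 258
PD: pen down
LT 277: heading 258 -> 175
RT 180: heading 175 -> 355
LT 120: heading 355 -> 115
Final: pos=(12.219,1.1), heading=115, 2 segment(s) drawn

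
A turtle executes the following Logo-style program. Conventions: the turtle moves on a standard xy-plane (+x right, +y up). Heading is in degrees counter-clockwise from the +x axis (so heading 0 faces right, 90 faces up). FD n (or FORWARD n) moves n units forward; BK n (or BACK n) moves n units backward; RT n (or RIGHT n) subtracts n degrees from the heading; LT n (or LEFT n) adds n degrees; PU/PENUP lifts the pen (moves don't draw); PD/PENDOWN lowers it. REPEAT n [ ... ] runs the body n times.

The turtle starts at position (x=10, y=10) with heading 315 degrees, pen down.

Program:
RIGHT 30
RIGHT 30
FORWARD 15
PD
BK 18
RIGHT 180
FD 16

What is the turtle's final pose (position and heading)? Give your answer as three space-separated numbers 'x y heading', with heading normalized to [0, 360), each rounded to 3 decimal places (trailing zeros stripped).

Answer: 14.918 28.353 75

Derivation:
Executing turtle program step by step:
Start: pos=(10,10), heading=315, pen down
RT 30: heading 315 -> 285
RT 30: heading 285 -> 255
FD 15: (10,10) -> (6.118,-4.489) [heading=255, draw]
PD: pen down
BK 18: (6.118,-4.489) -> (10.776,12.898) [heading=255, draw]
RT 180: heading 255 -> 75
FD 16: (10.776,12.898) -> (14.918,28.353) [heading=75, draw]
Final: pos=(14.918,28.353), heading=75, 3 segment(s) drawn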